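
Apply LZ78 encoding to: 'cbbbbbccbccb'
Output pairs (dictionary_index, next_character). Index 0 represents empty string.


LZ78 encoding steps:
Dictionary: {0: ''}
Step 1: w='' (idx 0), next='c' -> output (0, 'c'), add 'c' as idx 1
Step 2: w='' (idx 0), next='b' -> output (0, 'b'), add 'b' as idx 2
Step 3: w='b' (idx 2), next='b' -> output (2, 'b'), add 'bb' as idx 3
Step 4: w='bb' (idx 3), next='c' -> output (3, 'c'), add 'bbc' as idx 4
Step 5: w='c' (idx 1), next='b' -> output (1, 'b'), add 'cb' as idx 5
Step 6: w='c' (idx 1), next='c' -> output (1, 'c'), add 'cc' as idx 6
Step 7: w='b' (idx 2), end of input -> output (2, '')


Encoded: [(0, 'c'), (0, 'b'), (2, 'b'), (3, 'c'), (1, 'b'), (1, 'c'), (2, '')]


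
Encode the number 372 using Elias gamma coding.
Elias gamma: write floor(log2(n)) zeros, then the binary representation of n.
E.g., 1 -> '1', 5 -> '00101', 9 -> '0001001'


num_bits = floor(log2(372)) + 1 = 9
leading_zeros = num_bits - 1 = 8
binary(372) = 101110100

Elias gamma(372) = '00000000' + '101110100' = 00000000101110100 (17 bits)


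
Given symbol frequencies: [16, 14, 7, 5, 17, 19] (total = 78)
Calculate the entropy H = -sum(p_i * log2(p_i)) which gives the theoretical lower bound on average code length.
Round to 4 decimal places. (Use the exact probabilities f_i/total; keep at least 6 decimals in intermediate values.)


Per-symbol terms -p_i * log2(p_i) with p_i = f_i/78:
  p = 16/78 = 0.205128: log2(p) = -2.285402, -p*log2(p) = 0.468800
  p = 14/78 = 0.179487: log2(p) = -2.478047, -p*log2(p) = 0.444778
  p = 7/78 = 0.089744: log2(p) = -3.478047, -p*log2(p) = 0.312132
  p = 5/78 = 0.064103: log2(p) = -3.963474, -p*log2(p) = 0.254069
  p = 17/78 = 0.217949: log2(p) = -2.197939, -p*log2(p) = 0.479038
  p = 19/78 = 0.243590: log2(p) = -2.037475, -p*log2(p) = 0.496308
H = 0.468800 + 0.444778 + 0.312132 + 0.254069 + 0.479038 + 0.496308 = 2.455125

H = 2.4551 bits/symbol


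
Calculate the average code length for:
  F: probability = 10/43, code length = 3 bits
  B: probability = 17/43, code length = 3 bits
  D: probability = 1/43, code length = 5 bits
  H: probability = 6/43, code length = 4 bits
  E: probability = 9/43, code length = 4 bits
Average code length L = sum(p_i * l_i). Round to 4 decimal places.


Weighted contributions p_i * l_i:
  F: (10/43) * 3 = 30/43
  B: (17/43) * 3 = 51/43
  D: (1/43) * 5 = 5/43
  H: (6/43) * 4 = 24/43
  E: (9/43) * 4 = 36/43
Sum = (30 + 51 + 5 + 24 + 36)/43 = 146/43

L = 146/43 = 3.3953 bits/symbol


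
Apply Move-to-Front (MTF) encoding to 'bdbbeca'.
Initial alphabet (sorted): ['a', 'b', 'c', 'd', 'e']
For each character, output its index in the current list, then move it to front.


MTF encoding:
'b': index 1 in ['a', 'b', 'c', 'd', 'e'] -> ['b', 'a', 'c', 'd', 'e']
'd': index 3 in ['b', 'a', 'c', 'd', 'e'] -> ['d', 'b', 'a', 'c', 'e']
'b': index 1 in ['d', 'b', 'a', 'c', 'e'] -> ['b', 'd', 'a', 'c', 'e']
'b': index 0 in ['b', 'd', 'a', 'c', 'e'] -> ['b', 'd', 'a', 'c', 'e']
'e': index 4 in ['b', 'd', 'a', 'c', 'e'] -> ['e', 'b', 'd', 'a', 'c']
'c': index 4 in ['e', 'b', 'd', 'a', 'c'] -> ['c', 'e', 'b', 'd', 'a']
'a': index 4 in ['c', 'e', 'b', 'd', 'a'] -> ['a', 'c', 'e', 'b', 'd']


Output: [1, 3, 1, 0, 4, 4, 4]


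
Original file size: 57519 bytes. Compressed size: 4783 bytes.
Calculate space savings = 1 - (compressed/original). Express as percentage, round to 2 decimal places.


ratio = compressed/original = 4783/57519 = 0.083155
savings = 1 - ratio = 1 - 0.083155 = 0.916845
as a percentage: 0.916845 * 100 = 91.68%

Space savings = 1 - 4783/57519 = 91.68%


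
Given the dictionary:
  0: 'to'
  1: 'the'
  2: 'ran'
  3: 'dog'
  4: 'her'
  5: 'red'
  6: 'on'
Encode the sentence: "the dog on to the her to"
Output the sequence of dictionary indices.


Look up each word in the dictionary:
  'the' -> 1
  'dog' -> 3
  'on' -> 6
  'to' -> 0
  'the' -> 1
  'her' -> 4
  'to' -> 0

Encoded: [1, 3, 6, 0, 1, 4, 0]


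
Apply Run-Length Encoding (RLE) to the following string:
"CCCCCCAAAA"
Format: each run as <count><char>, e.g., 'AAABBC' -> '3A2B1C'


Scanning runs left to right:
  i=0: run of 'C' x 6 -> '6C'
  i=6: run of 'A' x 4 -> '4A'

RLE = 6C4A


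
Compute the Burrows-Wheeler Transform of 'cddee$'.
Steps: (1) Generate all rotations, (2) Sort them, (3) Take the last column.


Rotations (sorted):
  0: $cddee -> last char: e
  1: cddee$ -> last char: $
  2: ddee$c -> last char: c
  3: dee$cd -> last char: d
  4: e$cdde -> last char: e
  5: ee$cdd -> last char: d


BWT = e$cded


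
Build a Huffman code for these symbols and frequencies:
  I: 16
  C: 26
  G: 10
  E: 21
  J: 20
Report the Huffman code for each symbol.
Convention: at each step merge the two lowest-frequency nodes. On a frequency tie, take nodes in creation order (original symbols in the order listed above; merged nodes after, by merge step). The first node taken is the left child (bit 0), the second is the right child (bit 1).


Huffman tree construction:
Step 1: Merge G(10) + I(16) = 26
Step 2: Merge J(20) + E(21) = 41
Step 3: Merge C(26) + (G+I)(26) = 52
Step 4: Merge (J+E)(41) + (C+(G+I))(52) = 93
Read each symbol's code off the tree from the root (left child = 0, right child = 1).

Codes:
  I: 111 (length 3)
  C: 10 (length 2)
  G: 110 (length 3)
  E: 01 (length 2)
  J: 00 (length 2)
Average code length: 212/93 = 2.2796 bits/symbol


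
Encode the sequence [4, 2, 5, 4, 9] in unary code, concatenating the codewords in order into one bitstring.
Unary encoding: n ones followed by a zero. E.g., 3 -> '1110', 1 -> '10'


Encode each number as n ones followed by a terminating 0:
  4 -> 11110 (5 bits)
  2 -> 110 (3 bits)
  5 -> 111110 (6 bits)
  4 -> 11110 (5 bits)
  9 -> 1111111110 (10 bits)
Total length = 5 + 3 + 6 + 5 + 10 = 29 bits.

Unary([4, 2, 5, 4, 9]) = 11110110111110111101111111110 (29 bits)


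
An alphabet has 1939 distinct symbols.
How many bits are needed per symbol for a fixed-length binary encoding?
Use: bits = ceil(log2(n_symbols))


log2(1939) = 10.9211
Bracket: 2^10 = 1024 < 1939 <= 2^11 = 2048
So ceil(log2(1939)) = 11

bits = ceil(log2(1939)) = ceil(10.9211) = 11 bits


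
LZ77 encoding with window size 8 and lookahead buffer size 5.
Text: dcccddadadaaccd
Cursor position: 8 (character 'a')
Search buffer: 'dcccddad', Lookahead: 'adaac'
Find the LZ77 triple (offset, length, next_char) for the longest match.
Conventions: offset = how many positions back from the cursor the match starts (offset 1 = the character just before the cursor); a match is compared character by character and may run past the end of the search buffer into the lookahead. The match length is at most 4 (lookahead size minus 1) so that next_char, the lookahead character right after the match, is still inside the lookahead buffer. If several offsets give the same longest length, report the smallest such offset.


Try each offset into the search buffer:
  offset=1 (pos 7, char 'd'): match length 0
  offset=2 (pos 6, char 'a'): match length 3
  offset=3 (pos 5, char 'd'): match length 0
  offset=4 (pos 4, char 'd'): match length 0
  offset=5 (pos 3, char 'c'): match length 0
  offset=6 (pos 2, char 'c'): match length 0
  offset=7 (pos 1, char 'c'): match length 0
  offset=8 (pos 0, char 'd'): match length 0
Longest match has length 3 at offset 2.
next_char = character at position 8 + 3 = 11 -> 'a'

Best match: offset=2, length=3 (matching 'ada' starting at position 6)
LZ77 triple: (2, 3, 'a')


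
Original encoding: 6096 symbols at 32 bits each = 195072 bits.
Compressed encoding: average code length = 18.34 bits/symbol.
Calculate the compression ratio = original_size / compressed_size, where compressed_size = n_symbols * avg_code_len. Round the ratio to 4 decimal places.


original_size = n_symbols * orig_bits = 6096 * 32 = 195072 bits
compressed_size = n_symbols * avg_code_len = 6096 * 18.34 = 111800.64 bits
ratio = original_size / compressed_size = 195072 / 111800.64 = 1.7448

Compression ratio = 1.7448


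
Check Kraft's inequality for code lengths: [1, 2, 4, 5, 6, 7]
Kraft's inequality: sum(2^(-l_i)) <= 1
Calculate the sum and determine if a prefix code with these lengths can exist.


Sum = 2^(-1) + 2^(-2) + 2^(-4) + 2^(-5) + 2^(-6) + 2^(-7)
    = 0.5 + 0.25 + 0.0625 + 0.03125 + 0.015625 + 0.0078125
    = 111/128 = 0.8671875
Since 0.8671875 <= 1, Kraft's inequality IS satisfied.
A prefix code with these lengths CAN exist.

Kraft sum = 0.8671875. Satisfied.


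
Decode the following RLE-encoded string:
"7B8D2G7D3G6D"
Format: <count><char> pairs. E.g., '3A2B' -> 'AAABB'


Expanding each <count><char> pair:
  7B -> 'BBBBBBB'
  8D -> 'DDDDDDDD'
  2G -> 'GG'
  7D -> 'DDDDDDD'
  3G -> 'GGG'
  6D -> 'DDDDDD'

Decoded = BBBBBBBDDDDDDDDGGDDDDDDDGGGDDDDDD


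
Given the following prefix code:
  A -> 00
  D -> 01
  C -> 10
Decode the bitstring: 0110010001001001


Decoding step by step:
Bits 01 -> D
Bits 10 -> C
Bits 01 -> D
Bits 00 -> A
Bits 01 -> D
Bits 00 -> A
Bits 10 -> C
Bits 01 -> D


Decoded message: DCDADACD


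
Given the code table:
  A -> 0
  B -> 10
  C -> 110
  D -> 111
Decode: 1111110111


Decoding:
111 -> D
111 -> D
0 -> A
111 -> D


Result: DDAD


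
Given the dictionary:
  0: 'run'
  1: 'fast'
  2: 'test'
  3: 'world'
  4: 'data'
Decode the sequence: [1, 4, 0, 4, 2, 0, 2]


Look up each index in the dictionary:
  1 -> 'fast'
  4 -> 'data'
  0 -> 'run'
  4 -> 'data'
  2 -> 'test'
  0 -> 'run'
  2 -> 'test'

Decoded: "fast data run data test run test"


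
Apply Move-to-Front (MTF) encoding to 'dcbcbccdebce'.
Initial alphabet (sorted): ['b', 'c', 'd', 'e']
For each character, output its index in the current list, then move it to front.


MTF encoding:
'd': index 2 in ['b', 'c', 'd', 'e'] -> ['d', 'b', 'c', 'e']
'c': index 2 in ['d', 'b', 'c', 'e'] -> ['c', 'd', 'b', 'e']
'b': index 2 in ['c', 'd', 'b', 'e'] -> ['b', 'c', 'd', 'e']
'c': index 1 in ['b', 'c', 'd', 'e'] -> ['c', 'b', 'd', 'e']
'b': index 1 in ['c', 'b', 'd', 'e'] -> ['b', 'c', 'd', 'e']
'c': index 1 in ['b', 'c', 'd', 'e'] -> ['c', 'b', 'd', 'e']
'c': index 0 in ['c', 'b', 'd', 'e'] -> ['c', 'b', 'd', 'e']
'd': index 2 in ['c', 'b', 'd', 'e'] -> ['d', 'c', 'b', 'e']
'e': index 3 in ['d', 'c', 'b', 'e'] -> ['e', 'd', 'c', 'b']
'b': index 3 in ['e', 'd', 'c', 'b'] -> ['b', 'e', 'd', 'c']
'c': index 3 in ['b', 'e', 'd', 'c'] -> ['c', 'b', 'e', 'd']
'e': index 2 in ['c', 'b', 'e', 'd'] -> ['e', 'c', 'b', 'd']


Output: [2, 2, 2, 1, 1, 1, 0, 2, 3, 3, 3, 2]


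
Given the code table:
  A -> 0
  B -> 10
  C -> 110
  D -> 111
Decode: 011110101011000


Decoding:
0 -> A
111 -> D
10 -> B
10 -> B
10 -> B
110 -> C
0 -> A
0 -> A


Result: ADBBBCAA


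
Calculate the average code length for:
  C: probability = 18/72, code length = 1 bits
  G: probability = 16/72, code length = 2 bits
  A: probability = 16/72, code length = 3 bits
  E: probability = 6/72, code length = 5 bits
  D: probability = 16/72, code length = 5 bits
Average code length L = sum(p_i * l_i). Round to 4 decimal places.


Weighted contributions p_i * l_i:
  C: (18/72) * 1 = 18/72
  G: (16/72) * 2 = 32/72
  A: (16/72) * 3 = 48/72
  E: (6/72) * 5 = 30/72
  D: (16/72) * 5 = 80/72
Sum = (18 + 32 + 48 + 30 + 80)/72 = 208/72

L = 208/72 = 2.8889 bits/symbol


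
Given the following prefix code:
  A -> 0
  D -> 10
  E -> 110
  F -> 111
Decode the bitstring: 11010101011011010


Decoding step by step:
Bits 110 -> E
Bits 10 -> D
Bits 10 -> D
Bits 10 -> D
Bits 110 -> E
Bits 110 -> E
Bits 10 -> D


Decoded message: EDDDEED


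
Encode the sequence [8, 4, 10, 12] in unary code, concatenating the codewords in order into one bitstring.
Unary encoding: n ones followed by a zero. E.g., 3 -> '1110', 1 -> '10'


Encode each number as n ones followed by a terminating 0:
  8 -> 111111110 (9 bits)
  4 -> 11110 (5 bits)
  10 -> 11111111110 (11 bits)
  12 -> 1111111111110 (13 bits)
Total length = 9 + 5 + 11 + 13 = 38 bits.

Unary([8, 4, 10, 12]) = 11111111011110111111111101111111111110 (38 bits)


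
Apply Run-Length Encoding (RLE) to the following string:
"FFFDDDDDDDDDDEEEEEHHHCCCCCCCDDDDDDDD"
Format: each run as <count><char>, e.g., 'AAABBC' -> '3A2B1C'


Scanning runs left to right:
  i=0: run of 'F' x 3 -> '3F'
  i=3: run of 'D' x 10 -> '10D'
  i=13: run of 'E' x 5 -> '5E'
  i=18: run of 'H' x 3 -> '3H'
  i=21: run of 'C' x 7 -> '7C'
  i=28: run of 'D' x 8 -> '8D'

RLE = 3F10D5E3H7C8D


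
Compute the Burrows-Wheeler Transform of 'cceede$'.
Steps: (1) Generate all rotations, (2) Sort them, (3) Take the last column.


Rotations (sorted):
  0: $cceede -> last char: e
  1: cceede$ -> last char: $
  2: ceede$c -> last char: c
  3: de$ccee -> last char: e
  4: e$cceed -> last char: d
  5: ede$cce -> last char: e
  6: eede$cc -> last char: c


BWT = e$cedec


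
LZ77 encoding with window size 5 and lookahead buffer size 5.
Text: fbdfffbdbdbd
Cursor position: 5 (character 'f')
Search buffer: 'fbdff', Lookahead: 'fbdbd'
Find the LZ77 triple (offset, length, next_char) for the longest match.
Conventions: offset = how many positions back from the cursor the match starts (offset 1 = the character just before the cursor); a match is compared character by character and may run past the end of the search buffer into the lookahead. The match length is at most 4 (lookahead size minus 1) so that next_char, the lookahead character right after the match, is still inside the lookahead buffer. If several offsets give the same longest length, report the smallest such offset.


Try each offset into the search buffer:
  offset=1 (pos 4, char 'f'): match length 1
  offset=2 (pos 3, char 'f'): match length 1
  offset=3 (pos 2, char 'd'): match length 0
  offset=4 (pos 1, char 'b'): match length 0
  offset=5 (pos 0, char 'f'): match length 3
Longest match has length 3 at offset 5.
next_char = character at position 5 + 3 = 8 -> 'b'

Best match: offset=5, length=3 (matching 'fbd' starting at position 0)
LZ77 triple: (5, 3, 'b')


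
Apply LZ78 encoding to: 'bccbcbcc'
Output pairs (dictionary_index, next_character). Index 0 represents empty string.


LZ78 encoding steps:
Dictionary: {0: ''}
Step 1: w='' (idx 0), next='b' -> output (0, 'b'), add 'b' as idx 1
Step 2: w='' (idx 0), next='c' -> output (0, 'c'), add 'c' as idx 2
Step 3: w='c' (idx 2), next='b' -> output (2, 'b'), add 'cb' as idx 3
Step 4: w='cb' (idx 3), next='c' -> output (3, 'c'), add 'cbc' as idx 4
Step 5: w='c' (idx 2), end of input -> output (2, '')


Encoded: [(0, 'b'), (0, 'c'), (2, 'b'), (3, 'c'), (2, '')]


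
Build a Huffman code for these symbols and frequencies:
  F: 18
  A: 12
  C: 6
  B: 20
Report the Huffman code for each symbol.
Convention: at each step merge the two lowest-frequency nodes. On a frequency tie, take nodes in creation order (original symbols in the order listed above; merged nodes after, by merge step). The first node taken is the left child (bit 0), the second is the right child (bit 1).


Huffman tree construction:
Step 1: Merge C(6) + A(12) = 18
Step 2: Merge F(18) + (C+A)(18) = 36
Step 3: Merge B(20) + (F+(C+A))(36) = 56
Read each symbol's code off the tree from the root (left child = 0, right child = 1).

Codes:
  F: 10 (length 2)
  A: 111 (length 3)
  C: 110 (length 3)
  B: 0 (length 1)
Average code length: 110/56 = 1.9643 bits/symbol


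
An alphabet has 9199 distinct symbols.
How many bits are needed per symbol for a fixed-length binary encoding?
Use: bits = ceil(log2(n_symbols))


log2(9199) = 13.1673
Bracket: 2^13 = 8192 < 9199 <= 2^14 = 16384
So ceil(log2(9199)) = 14

bits = ceil(log2(9199)) = ceil(13.1673) = 14 bits


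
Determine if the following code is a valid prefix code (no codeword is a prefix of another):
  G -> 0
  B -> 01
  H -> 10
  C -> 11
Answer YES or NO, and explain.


Checking each pair (does one codeword prefix another?):
  G='0' vs B='01': prefix -- VIOLATION

NO -- this is NOT a valid prefix code. G (0) is a prefix of B (01).


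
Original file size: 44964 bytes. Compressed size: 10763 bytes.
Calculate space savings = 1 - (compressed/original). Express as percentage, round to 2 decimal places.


ratio = compressed/original = 10763/44964 = 0.239369
savings = 1 - ratio = 1 - 0.239369 = 0.760631
as a percentage: 0.760631 * 100 = 76.06%

Space savings = 1 - 10763/44964 = 76.06%


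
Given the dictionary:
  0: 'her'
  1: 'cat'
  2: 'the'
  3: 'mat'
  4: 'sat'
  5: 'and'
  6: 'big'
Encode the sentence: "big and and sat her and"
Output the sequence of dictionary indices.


Look up each word in the dictionary:
  'big' -> 6
  'and' -> 5
  'and' -> 5
  'sat' -> 4
  'her' -> 0
  'and' -> 5

Encoded: [6, 5, 5, 4, 0, 5]


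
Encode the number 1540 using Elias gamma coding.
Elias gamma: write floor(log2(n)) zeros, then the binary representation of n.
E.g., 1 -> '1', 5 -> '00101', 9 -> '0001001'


num_bits = floor(log2(1540)) + 1 = 11
leading_zeros = num_bits - 1 = 10
binary(1540) = 11000000100

Elias gamma(1540) = '0000000000' + '11000000100' = 000000000011000000100 (21 bits)


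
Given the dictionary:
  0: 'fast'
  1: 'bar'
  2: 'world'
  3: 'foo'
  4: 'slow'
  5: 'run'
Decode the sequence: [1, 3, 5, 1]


Look up each index in the dictionary:
  1 -> 'bar'
  3 -> 'foo'
  5 -> 'run'
  1 -> 'bar'

Decoded: "bar foo run bar"


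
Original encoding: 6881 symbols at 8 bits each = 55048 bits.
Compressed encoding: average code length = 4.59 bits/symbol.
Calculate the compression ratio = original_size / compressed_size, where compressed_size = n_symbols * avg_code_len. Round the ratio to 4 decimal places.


original_size = n_symbols * orig_bits = 6881 * 8 = 55048 bits
compressed_size = n_symbols * avg_code_len = 6881 * 4.59 = 31583.79 bits
ratio = original_size / compressed_size = 55048 / 31583.79 = 1.7429

Compression ratio = 1.7429


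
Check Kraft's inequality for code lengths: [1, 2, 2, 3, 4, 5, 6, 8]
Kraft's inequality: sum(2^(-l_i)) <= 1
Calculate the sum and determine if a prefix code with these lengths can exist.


Sum = 2^(-1) + 2^(-2) + 2^(-2) + 2^(-3) + 2^(-4) + 2^(-5) + 2^(-6) + 2^(-8)
    = 0.5 + 0.25 + 0.25 + 0.125 + 0.0625 + 0.03125 + 0.015625 + 0.00390625
    = 317/256 = 1.23828125
Since 1.23828125 > 1, Kraft's inequality is NOT satisfied.
A prefix code with these lengths CANNOT exist.

Kraft sum = 1.23828125. Not satisfied.


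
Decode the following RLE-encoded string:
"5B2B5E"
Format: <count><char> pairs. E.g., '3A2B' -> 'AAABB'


Expanding each <count><char> pair:
  5B -> 'BBBBB'
  2B -> 'BB'
  5E -> 'EEEEE'

Decoded = BBBBBBBEEEEE


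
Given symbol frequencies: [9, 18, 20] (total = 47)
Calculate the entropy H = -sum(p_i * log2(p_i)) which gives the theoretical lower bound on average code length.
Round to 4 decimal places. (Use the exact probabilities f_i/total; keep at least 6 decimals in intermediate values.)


Per-symbol terms -p_i * log2(p_i) with p_i = f_i/47:
  p = 9/47 = 0.191489: log2(p) = -2.384664, -p*log2(p) = 0.456638
  p = 18/47 = 0.382979: log2(p) = -1.384664, -p*log2(p) = 0.530297
  p = 20/47 = 0.425532: log2(p) = -1.232661, -p*log2(p) = 0.524536
H = 0.456638 + 0.530297 + 0.524536 = 1.511471

H = 1.5115 bits/symbol


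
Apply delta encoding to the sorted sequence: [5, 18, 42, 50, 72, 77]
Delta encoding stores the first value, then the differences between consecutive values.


First value: 5
Deltas:
  18 - 5 = 13
  42 - 18 = 24
  50 - 42 = 8
  72 - 50 = 22
  77 - 72 = 5


Delta encoded: [5, 13, 24, 8, 22, 5]


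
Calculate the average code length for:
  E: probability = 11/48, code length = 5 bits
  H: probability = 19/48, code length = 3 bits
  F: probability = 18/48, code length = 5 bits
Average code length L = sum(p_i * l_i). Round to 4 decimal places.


Weighted contributions p_i * l_i:
  E: (11/48) * 5 = 55/48
  H: (19/48) * 3 = 57/48
  F: (18/48) * 5 = 90/48
Sum = (55 + 57 + 90)/48 = 202/48

L = 202/48 = 4.2083 bits/symbol


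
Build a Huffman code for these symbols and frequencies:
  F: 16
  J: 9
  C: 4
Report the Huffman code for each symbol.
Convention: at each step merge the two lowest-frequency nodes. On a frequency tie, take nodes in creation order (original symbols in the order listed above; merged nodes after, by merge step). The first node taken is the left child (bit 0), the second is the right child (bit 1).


Huffman tree construction:
Step 1: Merge C(4) + J(9) = 13
Step 2: Merge (C+J)(13) + F(16) = 29
Read each symbol's code off the tree from the root (left child = 0, right child = 1).

Codes:
  F: 1 (length 1)
  J: 01 (length 2)
  C: 00 (length 2)
Average code length: 42/29 = 1.4483 bits/symbol


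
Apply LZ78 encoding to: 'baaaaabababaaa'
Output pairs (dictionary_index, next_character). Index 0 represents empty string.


LZ78 encoding steps:
Dictionary: {0: ''}
Step 1: w='' (idx 0), next='b' -> output (0, 'b'), add 'b' as idx 1
Step 2: w='' (idx 0), next='a' -> output (0, 'a'), add 'a' as idx 2
Step 3: w='a' (idx 2), next='a' -> output (2, 'a'), add 'aa' as idx 3
Step 4: w='aa' (idx 3), next='b' -> output (3, 'b'), add 'aab' as idx 4
Step 5: w='a' (idx 2), next='b' -> output (2, 'b'), add 'ab' as idx 5
Step 6: w='ab' (idx 5), next='a' -> output (5, 'a'), add 'aba' as idx 6
Step 7: w='aa' (idx 3), end of input -> output (3, '')


Encoded: [(0, 'b'), (0, 'a'), (2, 'a'), (3, 'b'), (2, 'b'), (5, 'a'), (3, '')]


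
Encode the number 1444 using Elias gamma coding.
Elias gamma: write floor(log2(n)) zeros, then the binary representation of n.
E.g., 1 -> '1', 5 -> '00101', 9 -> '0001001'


num_bits = floor(log2(1444)) + 1 = 11
leading_zeros = num_bits - 1 = 10
binary(1444) = 10110100100

Elias gamma(1444) = '0000000000' + '10110100100' = 000000000010110100100 (21 bits)


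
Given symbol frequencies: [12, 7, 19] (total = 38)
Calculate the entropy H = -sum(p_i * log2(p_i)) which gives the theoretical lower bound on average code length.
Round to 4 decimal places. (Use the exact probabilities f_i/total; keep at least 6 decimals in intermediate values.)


Per-symbol terms -p_i * log2(p_i) with p_i = f_i/38:
  p = 12/38 = 0.315789: log2(p) = -1.662965, -p*log2(p) = 0.525147
  p = 7/38 = 0.184211: log2(p) = -2.440573, -p*log2(p) = 0.449579
  p = 19/38 = 0.500000: log2(p) = -1.000000, -p*log2(p) = 0.500000
H = 0.525147 + 0.449579 + 0.500000 = 1.474726

H = 1.4747 bits/symbol


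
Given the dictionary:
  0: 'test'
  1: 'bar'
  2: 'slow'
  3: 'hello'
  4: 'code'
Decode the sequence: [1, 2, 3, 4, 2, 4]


Look up each index in the dictionary:
  1 -> 'bar'
  2 -> 'slow'
  3 -> 'hello'
  4 -> 'code'
  2 -> 'slow'
  4 -> 'code'

Decoded: "bar slow hello code slow code"


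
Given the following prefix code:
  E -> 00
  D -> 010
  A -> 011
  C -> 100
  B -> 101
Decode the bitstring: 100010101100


Decoding step by step:
Bits 100 -> C
Bits 010 -> D
Bits 101 -> B
Bits 100 -> C


Decoded message: CDBC


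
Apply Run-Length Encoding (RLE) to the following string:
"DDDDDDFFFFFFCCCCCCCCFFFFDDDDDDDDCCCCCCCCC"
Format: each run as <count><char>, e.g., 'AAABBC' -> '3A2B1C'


Scanning runs left to right:
  i=0: run of 'D' x 6 -> '6D'
  i=6: run of 'F' x 6 -> '6F'
  i=12: run of 'C' x 8 -> '8C'
  i=20: run of 'F' x 4 -> '4F'
  i=24: run of 'D' x 8 -> '8D'
  i=32: run of 'C' x 9 -> '9C'

RLE = 6D6F8C4F8D9C


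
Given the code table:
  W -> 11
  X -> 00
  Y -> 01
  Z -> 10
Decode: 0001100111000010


Decoding:
00 -> X
01 -> Y
10 -> Z
01 -> Y
11 -> W
00 -> X
00 -> X
10 -> Z


Result: XYZYWXXZ


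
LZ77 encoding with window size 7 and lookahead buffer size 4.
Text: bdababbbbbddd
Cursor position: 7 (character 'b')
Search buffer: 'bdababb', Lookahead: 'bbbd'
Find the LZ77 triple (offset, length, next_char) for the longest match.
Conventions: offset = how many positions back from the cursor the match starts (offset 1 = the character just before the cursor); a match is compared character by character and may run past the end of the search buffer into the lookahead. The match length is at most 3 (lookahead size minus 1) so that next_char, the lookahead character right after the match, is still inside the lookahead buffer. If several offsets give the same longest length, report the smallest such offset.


Try each offset into the search buffer:
  offset=1 (pos 6, char 'b'): match length 3
  offset=2 (pos 5, char 'b'): match length 3
  offset=3 (pos 4, char 'a'): match length 0
  offset=4 (pos 3, char 'b'): match length 1
  offset=5 (pos 2, char 'a'): match length 0
  offset=6 (pos 1, char 'd'): match length 0
  offset=7 (pos 0, char 'b'): match length 1
Longest match has length 3, found at offsets 1, 2; take the smallest, offset 1.
next_char = character at position 7 + 3 = 10 -> 'd'

Best match: offset=1, length=3 (matching 'bbb' starting at position 6)
LZ77 triple: (1, 3, 'd')


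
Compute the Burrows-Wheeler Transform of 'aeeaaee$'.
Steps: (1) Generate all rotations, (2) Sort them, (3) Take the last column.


Rotations (sorted):
  0: $aeeaaee -> last char: e
  1: aaee$aee -> last char: e
  2: aee$aeea -> last char: a
  3: aeeaaee$ -> last char: $
  4: e$aeeaae -> last char: e
  5: eaaee$ae -> last char: e
  6: ee$aeeaa -> last char: a
  7: eeaaee$a -> last char: a


BWT = eea$eeaa


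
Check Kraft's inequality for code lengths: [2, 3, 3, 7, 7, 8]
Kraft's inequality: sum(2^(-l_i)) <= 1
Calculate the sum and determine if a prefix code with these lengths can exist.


Sum = 2^(-2) + 2^(-3) + 2^(-3) + 2^(-7) + 2^(-7) + 2^(-8)
    = 0.25 + 0.125 + 0.125 + 0.0078125 + 0.0078125 + 0.00390625
    = 133/256 = 0.51953125
Since 0.51953125 <= 1, Kraft's inequality IS satisfied.
A prefix code with these lengths CAN exist.

Kraft sum = 0.51953125. Satisfied.


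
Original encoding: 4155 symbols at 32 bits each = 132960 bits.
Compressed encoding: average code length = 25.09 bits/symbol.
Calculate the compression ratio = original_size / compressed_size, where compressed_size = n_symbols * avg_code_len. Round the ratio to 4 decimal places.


original_size = n_symbols * orig_bits = 4155 * 32 = 132960 bits
compressed_size = n_symbols * avg_code_len = 4155 * 25.09 = 104248.95 bits
ratio = original_size / compressed_size = 132960 / 104248.95 = 1.2754

Compression ratio = 1.2754


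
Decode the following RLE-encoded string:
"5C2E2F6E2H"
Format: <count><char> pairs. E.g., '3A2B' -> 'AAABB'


Expanding each <count><char> pair:
  5C -> 'CCCCC'
  2E -> 'EE'
  2F -> 'FF'
  6E -> 'EEEEEE'
  2H -> 'HH'

Decoded = CCCCCEEFFEEEEEEHH


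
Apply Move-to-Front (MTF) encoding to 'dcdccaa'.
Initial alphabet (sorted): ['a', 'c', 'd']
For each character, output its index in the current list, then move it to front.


MTF encoding:
'd': index 2 in ['a', 'c', 'd'] -> ['d', 'a', 'c']
'c': index 2 in ['d', 'a', 'c'] -> ['c', 'd', 'a']
'd': index 1 in ['c', 'd', 'a'] -> ['d', 'c', 'a']
'c': index 1 in ['d', 'c', 'a'] -> ['c', 'd', 'a']
'c': index 0 in ['c', 'd', 'a'] -> ['c', 'd', 'a']
'a': index 2 in ['c', 'd', 'a'] -> ['a', 'c', 'd']
'a': index 0 in ['a', 'c', 'd'] -> ['a', 'c', 'd']


Output: [2, 2, 1, 1, 0, 2, 0]


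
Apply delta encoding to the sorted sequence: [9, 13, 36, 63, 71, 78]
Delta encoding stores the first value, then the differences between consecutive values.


First value: 9
Deltas:
  13 - 9 = 4
  36 - 13 = 23
  63 - 36 = 27
  71 - 63 = 8
  78 - 71 = 7


Delta encoded: [9, 4, 23, 27, 8, 7]


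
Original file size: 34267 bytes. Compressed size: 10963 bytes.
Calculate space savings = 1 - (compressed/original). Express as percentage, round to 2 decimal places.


ratio = compressed/original = 10963/34267 = 0.319929
savings = 1 - ratio = 1 - 0.319929 = 0.680071
as a percentage: 0.680071 * 100 = 68.01%

Space savings = 1 - 10963/34267 = 68.01%


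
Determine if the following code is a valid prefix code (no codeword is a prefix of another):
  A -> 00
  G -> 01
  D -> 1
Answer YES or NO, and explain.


Checking each pair (does one codeword prefix another?):
  A='00' vs G='01': no prefix
  A='00' vs D='1': no prefix
  G='01' vs A='00': no prefix
  G='01' vs D='1': no prefix
  D='1' vs A='00': no prefix
  D='1' vs G='01': no prefix
No violation found over all pairs.

YES -- this is a valid prefix code. No codeword is a prefix of any other codeword.


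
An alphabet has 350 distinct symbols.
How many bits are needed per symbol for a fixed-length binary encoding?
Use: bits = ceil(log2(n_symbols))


log2(350) = 8.4512
Bracket: 2^8 = 256 < 350 <= 2^9 = 512
So ceil(log2(350)) = 9

bits = ceil(log2(350)) = ceil(8.4512) = 9 bits


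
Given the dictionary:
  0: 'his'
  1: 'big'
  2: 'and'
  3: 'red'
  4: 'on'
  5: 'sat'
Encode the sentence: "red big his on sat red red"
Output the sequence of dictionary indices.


Look up each word in the dictionary:
  'red' -> 3
  'big' -> 1
  'his' -> 0
  'on' -> 4
  'sat' -> 5
  'red' -> 3
  'red' -> 3

Encoded: [3, 1, 0, 4, 5, 3, 3]


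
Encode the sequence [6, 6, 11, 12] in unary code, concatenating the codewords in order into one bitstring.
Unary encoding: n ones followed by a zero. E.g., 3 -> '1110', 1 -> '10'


Encode each number as n ones followed by a terminating 0:
  6 -> 1111110 (7 bits)
  6 -> 1111110 (7 bits)
  11 -> 111111111110 (12 bits)
  12 -> 1111111111110 (13 bits)
Total length = 7 + 7 + 12 + 13 = 39 bits.

Unary([6, 6, 11, 12]) = 111111011111101111111111101111111111110 (39 bits)


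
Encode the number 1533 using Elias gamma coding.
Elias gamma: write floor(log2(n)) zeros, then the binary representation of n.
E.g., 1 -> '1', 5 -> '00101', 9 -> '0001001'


num_bits = floor(log2(1533)) + 1 = 11
leading_zeros = num_bits - 1 = 10
binary(1533) = 10111111101

Elias gamma(1533) = '0000000000' + '10111111101' = 000000000010111111101 (21 bits)


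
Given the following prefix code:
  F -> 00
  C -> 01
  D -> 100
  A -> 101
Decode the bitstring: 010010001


Decoding step by step:
Bits 01 -> C
Bits 00 -> F
Bits 100 -> D
Bits 01 -> C


Decoded message: CFDC


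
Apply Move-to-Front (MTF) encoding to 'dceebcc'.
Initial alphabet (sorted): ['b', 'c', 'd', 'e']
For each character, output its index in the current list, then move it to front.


MTF encoding:
'd': index 2 in ['b', 'c', 'd', 'e'] -> ['d', 'b', 'c', 'e']
'c': index 2 in ['d', 'b', 'c', 'e'] -> ['c', 'd', 'b', 'e']
'e': index 3 in ['c', 'd', 'b', 'e'] -> ['e', 'c', 'd', 'b']
'e': index 0 in ['e', 'c', 'd', 'b'] -> ['e', 'c', 'd', 'b']
'b': index 3 in ['e', 'c', 'd', 'b'] -> ['b', 'e', 'c', 'd']
'c': index 2 in ['b', 'e', 'c', 'd'] -> ['c', 'b', 'e', 'd']
'c': index 0 in ['c', 'b', 'e', 'd'] -> ['c', 'b', 'e', 'd']


Output: [2, 2, 3, 0, 3, 2, 0]


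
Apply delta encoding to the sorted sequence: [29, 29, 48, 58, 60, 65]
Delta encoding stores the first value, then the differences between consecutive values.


First value: 29
Deltas:
  29 - 29 = 0
  48 - 29 = 19
  58 - 48 = 10
  60 - 58 = 2
  65 - 60 = 5


Delta encoded: [29, 0, 19, 10, 2, 5]


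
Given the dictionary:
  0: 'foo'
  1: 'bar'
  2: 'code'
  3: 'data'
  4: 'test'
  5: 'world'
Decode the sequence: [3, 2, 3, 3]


Look up each index in the dictionary:
  3 -> 'data'
  2 -> 'code'
  3 -> 'data'
  3 -> 'data'

Decoded: "data code data data"


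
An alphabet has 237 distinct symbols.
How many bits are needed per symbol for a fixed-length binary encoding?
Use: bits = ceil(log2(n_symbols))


log2(237) = 7.8887
Bracket: 2^7 = 128 < 237 <= 2^8 = 256
So ceil(log2(237)) = 8

bits = ceil(log2(237)) = ceil(7.8887) = 8 bits


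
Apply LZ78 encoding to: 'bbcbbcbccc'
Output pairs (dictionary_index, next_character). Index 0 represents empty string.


LZ78 encoding steps:
Dictionary: {0: ''}
Step 1: w='' (idx 0), next='b' -> output (0, 'b'), add 'b' as idx 1
Step 2: w='b' (idx 1), next='c' -> output (1, 'c'), add 'bc' as idx 2
Step 3: w='b' (idx 1), next='b' -> output (1, 'b'), add 'bb' as idx 3
Step 4: w='' (idx 0), next='c' -> output (0, 'c'), add 'c' as idx 4
Step 5: w='bc' (idx 2), next='c' -> output (2, 'c'), add 'bcc' as idx 5
Step 6: w='c' (idx 4), end of input -> output (4, '')


Encoded: [(0, 'b'), (1, 'c'), (1, 'b'), (0, 'c'), (2, 'c'), (4, '')]


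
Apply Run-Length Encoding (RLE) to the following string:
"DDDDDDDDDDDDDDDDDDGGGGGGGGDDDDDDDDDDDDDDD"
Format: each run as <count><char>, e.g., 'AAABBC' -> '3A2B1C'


Scanning runs left to right:
  i=0: run of 'D' x 18 -> '18D'
  i=18: run of 'G' x 8 -> '8G'
  i=26: run of 'D' x 15 -> '15D'

RLE = 18D8G15D


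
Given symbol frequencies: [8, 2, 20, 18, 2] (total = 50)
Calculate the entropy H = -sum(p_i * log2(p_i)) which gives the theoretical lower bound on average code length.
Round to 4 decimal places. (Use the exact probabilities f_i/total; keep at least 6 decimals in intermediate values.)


Per-symbol terms -p_i * log2(p_i) with p_i = f_i/50:
  p = 8/50 = 0.160000: log2(p) = -2.643856, -p*log2(p) = 0.423017
  p = 2/50 = 0.040000: log2(p) = -4.643856, -p*log2(p) = 0.185754
  p = 20/50 = 0.400000: log2(p) = -1.321928, -p*log2(p) = 0.528771
  p = 18/50 = 0.360000: log2(p) = -1.473931, -p*log2(p) = 0.530615
  p = 2/50 = 0.040000: log2(p) = -4.643856, -p*log2(p) = 0.185754
H = 0.423017 + 0.185754 + 0.528771 + 0.530615 + 0.185754 = 1.853911

H = 1.8539 bits/symbol


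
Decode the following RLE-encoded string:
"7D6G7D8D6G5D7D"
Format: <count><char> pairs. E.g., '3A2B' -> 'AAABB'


Expanding each <count><char> pair:
  7D -> 'DDDDDDD'
  6G -> 'GGGGGG'
  7D -> 'DDDDDDD'
  8D -> 'DDDDDDDD'
  6G -> 'GGGGGG'
  5D -> 'DDDDD'
  7D -> 'DDDDDDD'

Decoded = DDDDDDDGGGGGGDDDDDDDDDDDDDDDGGGGGGDDDDDDDDDDDD


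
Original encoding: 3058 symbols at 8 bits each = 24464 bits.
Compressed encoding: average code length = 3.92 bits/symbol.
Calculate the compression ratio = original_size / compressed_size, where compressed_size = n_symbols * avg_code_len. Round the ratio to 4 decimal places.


original_size = n_symbols * orig_bits = 3058 * 8 = 24464 bits
compressed_size = n_symbols * avg_code_len = 3058 * 3.92 = 11987.36 bits
ratio = original_size / compressed_size = 24464 / 11987.36 = 2.0408

Compression ratio = 2.0408


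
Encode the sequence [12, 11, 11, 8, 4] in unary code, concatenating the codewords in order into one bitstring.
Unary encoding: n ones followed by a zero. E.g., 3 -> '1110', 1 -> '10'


Encode each number as n ones followed by a terminating 0:
  12 -> 1111111111110 (13 bits)
  11 -> 111111111110 (12 bits)
  11 -> 111111111110 (12 bits)
  8 -> 111111110 (9 bits)
  4 -> 11110 (5 bits)
Total length = 13 + 12 + 12 + 9 + 5 = 51 bits.

Unary([12, 11, 11, 8, 4]) = 111111111111011111111111011111111111011111111011110 (51 bits)


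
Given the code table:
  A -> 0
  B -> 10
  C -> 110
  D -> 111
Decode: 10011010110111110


Decoding:
10 -> B
0 -> A
110 -> C
10 -> B
110 -> C
111 -> D
110 -> C


Result: BACBCDC


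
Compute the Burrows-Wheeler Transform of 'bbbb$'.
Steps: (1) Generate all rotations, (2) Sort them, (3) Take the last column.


Rotations (sorted):
  0: $bbbb -> last char: b
  1: b$bbb -> last char: b
  2: bb$bb -> last char: b
  3: bbb$b -> last char: b
  4: bbbb$ -> last char: $


BWT = bbbb$


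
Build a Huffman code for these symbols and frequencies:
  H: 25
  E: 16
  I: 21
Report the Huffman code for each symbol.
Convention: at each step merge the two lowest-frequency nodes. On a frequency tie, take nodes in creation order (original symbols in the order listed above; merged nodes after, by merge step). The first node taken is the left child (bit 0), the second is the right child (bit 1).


Huffman tree construction:
Step 1: Merge E(16) + I(21) = 37
Step 2: Merge H(25) + (E+I)(37) = 62
Read each symbol's code off the tree from the root (left child = 0, right child = 1).

Codes:
  H: 0 (length 1)
  E: 10 (length 2)
  I: 11 (length 2)
Average code length: 99/62 = 1.5968 bits/symbol


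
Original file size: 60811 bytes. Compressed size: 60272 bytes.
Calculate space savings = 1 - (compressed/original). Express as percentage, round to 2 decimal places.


ratio = compressed/original = 60272/60811 = 0.991136
savings = 1 - ratio = 1 - 0.991136 = 0.008864
as a percentage: 0.008864 * 100 = 0.89%

Space savings = 1 - 60272/60811 = 0.89%


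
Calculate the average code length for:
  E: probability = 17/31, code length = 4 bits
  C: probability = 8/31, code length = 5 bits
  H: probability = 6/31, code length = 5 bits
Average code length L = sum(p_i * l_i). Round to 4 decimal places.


Weighted contributions p_i * l_i:
  E: (17/31) * 4 = 68/31
  C: (8/31) * 5 = 40/31
  H: (6/31) * 5 = 30/31
Sum = (68 + 40 + 30)/31 = 138/31

L = 138/31 = 4.4516 bits/symbol


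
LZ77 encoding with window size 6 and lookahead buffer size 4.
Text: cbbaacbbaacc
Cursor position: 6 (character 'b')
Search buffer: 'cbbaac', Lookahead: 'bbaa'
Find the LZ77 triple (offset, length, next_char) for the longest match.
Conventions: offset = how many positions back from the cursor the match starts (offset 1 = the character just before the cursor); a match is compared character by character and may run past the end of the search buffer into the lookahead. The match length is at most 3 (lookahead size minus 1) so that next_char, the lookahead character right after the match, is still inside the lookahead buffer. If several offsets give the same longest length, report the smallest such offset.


Try each offset into the search buffer:
  offset=1 (pos 5, char 'c'): match length 0
  offset=2 (pos 4, char 'a'): match length 0
  offset=3 (pos 3, char 'a'): match length 0
  offset=4 (pos 2, char 'b'): match length 1
  offset=5 (pos 1, char 'b'): match length 3
  offset=6 (pos 0, char 'c'): match length 0
Longest match has length 3 at offset 5.
next_char = character at position 6 + 3 = 9 -> 'a'

Best match: offset=5, length=3 (matching 'bba' starting at position 1)
LZ77 triple: (5, 3, 'a')


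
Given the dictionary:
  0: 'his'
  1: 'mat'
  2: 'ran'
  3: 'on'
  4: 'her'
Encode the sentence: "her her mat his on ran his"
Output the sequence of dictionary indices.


Look up each word in the dictionary:
  'her' -> 4
  'her' -> 4
  'mat' -> 1
  'his' -> 0
  'on' -> 3
  'ran' -> 2
  'his' -> 0

Encoded: [4, 4, 1, 0, 3, 2, 0]


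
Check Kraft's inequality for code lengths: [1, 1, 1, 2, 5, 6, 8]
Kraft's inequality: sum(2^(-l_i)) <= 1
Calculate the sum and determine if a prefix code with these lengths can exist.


Sum = 2^(-1) + 2^(-1) + 2^(-1) + 2^(-2) + 2^(-5) + 2^(-6) + 2^(-8)
    = 0.5 + 0.5 + 0.5 + 0.25 + 0.03125 + 0.015625 + 0.00390625
    = 461/256 = 1.80078125
Since 1.80078125 > 1, Kraft's inequality is NOT satisfied.
A prefix code with these lengths CANNOT exist.

Kraft sum = 1.80078125. Not satisfied.


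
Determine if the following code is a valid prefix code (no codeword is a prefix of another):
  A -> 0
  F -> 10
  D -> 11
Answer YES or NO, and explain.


Checking each pair (does one codeword prefix another?):
  A='0' vs F='10': no prefix
  A='0' vs D='11': no prefix
  F='10' vs A='0': no prefix
  F='10' vs D='11': no prefix
  D='11' vs A='0': no prefix
  D='11' vs F='10': no prefix
No violation found over all pairs.

YES -- this is a valid prefix code. No codeword is a prefix of any other codeword.


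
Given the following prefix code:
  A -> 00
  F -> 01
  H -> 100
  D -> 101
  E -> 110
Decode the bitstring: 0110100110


Decoding step by step:
Bits 01 -> F
Bits 101 -> D
Bits 00 -> A
Bits 110 -> E


Decoded message: FDAE


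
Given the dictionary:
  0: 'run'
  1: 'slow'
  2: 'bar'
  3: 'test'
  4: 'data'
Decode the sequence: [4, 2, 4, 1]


Look up each index in the dictionary:
  4 -> 'data'
  2 -> 'bar'
  4 -> 'data'
  1 -> 'slow'

Decoded: "data bar data slow"


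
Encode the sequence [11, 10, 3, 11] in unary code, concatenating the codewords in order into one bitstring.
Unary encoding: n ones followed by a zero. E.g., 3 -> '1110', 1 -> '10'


Encode each number as n ones followed by a terminating 0:
  11 -> 111111111110 (12 bits)
  10 -> 11111111110 (11 bits)
  3 -> 1110 (4 bits)
  11 -> 111111111110 (12 bits)
Total length = 12 + 11 + 4 + 12 = 39 bits.

Unary([11, 10, 3, 11]) = 111111111110111111111101110111111111110 (39 bits)


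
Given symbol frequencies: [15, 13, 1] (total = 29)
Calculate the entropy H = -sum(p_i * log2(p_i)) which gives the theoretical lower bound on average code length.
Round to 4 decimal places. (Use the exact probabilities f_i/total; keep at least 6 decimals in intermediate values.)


Per-symbol terms -p_i * log2(p_i) with p_i = f_i/29:
  p = 15/29 = 0.517241: log2(p) = -0.951090, -p*log2(p) = 0.491943
  p = 13/29 = 0.448276: log2(p) = -1.157541, -p*log2(p) = 0.518898
  p = 1/29 = 0.034483: log2(p) = -4.857981, -p*log2(p) = 0.167517
H = 0.491943 + 0.518898 + 0.167517 = 1.178358

H = 1.1784 bits/symbol
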